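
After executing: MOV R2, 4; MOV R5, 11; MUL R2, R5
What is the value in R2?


Register state trace:
  MOV R2, 4  → R2 = 4
  MOV R5, 11  → R5 = 11
  MUL R2, R5  → R2 = 4 * 11 = 44
Final: R2 = 44

44


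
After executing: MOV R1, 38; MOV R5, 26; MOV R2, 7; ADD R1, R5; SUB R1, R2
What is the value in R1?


Register state trace:
  MOV R1, 38  → R1 = 38
  MOV R5, 26  → R5 = 26
  MOV R2, 7  → R2 = 7
  ADD R1, R5  → R1 = 38 + 26 = 64
  SUB R1, R2  → R1 = 64 - 7 = 57
Final: R1 = 57

57


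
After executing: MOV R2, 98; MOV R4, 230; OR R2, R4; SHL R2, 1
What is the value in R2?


Register state trace:
  MOV R2, 98  → R2 = 98 (0b01100010)
  MOV R4, 230  → R4 = 230 (0b11100110)
  OR R2, R4  → R2 = 98 OR 230 = 230 (0b11100110)
  SHL R2, 1  → R2 = 230 << 1 = 460
Final: R2 = 460

460


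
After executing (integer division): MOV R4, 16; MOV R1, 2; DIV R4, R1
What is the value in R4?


Register state trace:
  MOV R4, 16  → R4 = 16
  MOV R1, 2  → R1 = 2
  DIV R4, R1  → R4 = 16 // 2 = 8
Final: R4 = 8

8


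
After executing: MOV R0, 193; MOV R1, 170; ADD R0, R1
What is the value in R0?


Register state trace:
  MOV R0, 193  → R0 = 193
  MOV R1, 170  → R1 = 170
  ADD R0, R1  → R0 = 193 + 170 = 363
Final: R0 = 363

363


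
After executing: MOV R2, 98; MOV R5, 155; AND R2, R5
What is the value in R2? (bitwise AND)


Register state trace:
  MOV R2, 98  → R2 = 98 (0b01100010)
  MOV R5, 155  → R5 = 155 (0b10011011)
  AND R2, R5  → R2 = 98 AND 155 = 2 (0b00000010)
Final: R2 = 2

2


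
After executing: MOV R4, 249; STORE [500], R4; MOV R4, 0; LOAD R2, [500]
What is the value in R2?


Register and memory trace:
  MOV R4, 249  → R4 = 249
  STORE [500], R4  → mem[500] = 249
  MOV R4, 0  → R4 = 0
  LOAD R2, [500]  → R2 = mem[500] = 249
Final: R2 = 249

249


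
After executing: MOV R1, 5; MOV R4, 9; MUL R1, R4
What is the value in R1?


Register state trace:
  MOV R1, 5  → R1 = 5
  MOV R4, 9  → R4 = 9
  MUL R1, R4  → R1 = 5 * 9 = 45
Final: R1 = 45

45


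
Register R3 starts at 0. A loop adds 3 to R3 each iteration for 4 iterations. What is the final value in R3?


Starting value: R3 = 0
  Iter 1: R3 = 0 + 3 = 3
  Iter 2: R3 = 3 + 3 = 6
  Iter 3: R3 = 6 + 3 = 9
  Iter 4: R3 = 9 + 3 = 12
Final: R3 = 12

12


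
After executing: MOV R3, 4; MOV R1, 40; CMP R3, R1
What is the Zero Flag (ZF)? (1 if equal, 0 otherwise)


Register state trace:
  MOV R3, 4  → R3 = 4
  MOV R1, 40  → R1 = 40
  CMP R3, R1  → computes 4 - 40 = -36
  Result is nonzero, so values are not equal
ZF = 0

0


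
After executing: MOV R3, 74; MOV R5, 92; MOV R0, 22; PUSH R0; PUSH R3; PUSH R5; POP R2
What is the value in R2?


Stack trace (top is rightmost):
  MOV R3, 74  → R3 = 74
  MOV R5, 92  → R5 = 92
  MOV R0, 22  → R0 = 22
  PUSH R0  → stack: [22]
  PUSH R3  → stack: [22, 74]
  PUSH R5  → stack: [22, 74, 92]
  POP R2  → R2 = 92, stack: [22, 74]
Final: R2 = 92

92


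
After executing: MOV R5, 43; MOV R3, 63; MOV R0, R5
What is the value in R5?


Register state trace:
  MOV R5, 43  → R5 = 43
  MOV R3, 63  → R3 = 63
  MOV R0, R5  → R0 = 43
Final: R5 = 43

43


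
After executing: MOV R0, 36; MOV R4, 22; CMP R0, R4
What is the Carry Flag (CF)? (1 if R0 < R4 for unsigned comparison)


Register state trace:
  MOV R0, 36  → R0 = 36
  MOV R4, 22  → R4 = 22
  CMP R0, R4  → unsigned 36 - 22: no borrow
  36 >= 22, so CF = 0
CF = 0

0


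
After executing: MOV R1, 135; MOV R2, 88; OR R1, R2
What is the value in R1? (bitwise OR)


Register state trace:
  MOV R1, 135  → R1 = 135 (0b10000111)
  MOV R2, 88  → R2 = 88 (0b01011000)
  OR R1, R2   → R1 = 135 OR 88 = 223 (0b11011111)
Final: R1 = 223

223


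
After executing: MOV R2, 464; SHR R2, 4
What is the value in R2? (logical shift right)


Register state trace:
  MOV R2, 464  → R2 = 464
  SHR R2, 4  → R2 = 464 >> 4 = 464 // 2^4 = 29
Final: R2 = 29

29


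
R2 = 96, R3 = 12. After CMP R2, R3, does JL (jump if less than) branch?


Trace:
  R2 = 96, R3 = 12
  CMP R2, R3  → compares 96 vs 12
  JL checks: is 96 less than 12?
  96 > 12, so condition is false
Branch taken: No

No


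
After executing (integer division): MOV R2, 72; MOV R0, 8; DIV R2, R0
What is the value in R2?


Register state trace:
  MOV R2, 72  → R2 = 72
  MOV R0, 8  → R0 = 8
  DIV R2, R0  → R2 = 72 // 8 = 9
Final: R2 = 9

9


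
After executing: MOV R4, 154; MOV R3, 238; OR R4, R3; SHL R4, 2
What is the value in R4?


Register state trace:
  MOV R4, 154  → R4 = 154 (0b10011010)
  MOV R3, 238  → R3 = 238 (0b11101110)
  OR R4, R3  → R4 = 154 OR 238 = 254 (0b11111110)
  SHL R4, 2  → R4 = 254 << 2 = 1016
Final: R4 = 1016

1016


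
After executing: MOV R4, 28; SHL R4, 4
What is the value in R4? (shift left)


Register state trace:
  MOV R4, 28  → R4 = 28
  SHL R4, 4  → R4 = 28 << 4 = 28 * 2^4 = 448
Final: R4 = 448

448


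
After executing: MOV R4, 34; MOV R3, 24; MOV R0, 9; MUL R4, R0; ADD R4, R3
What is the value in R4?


Register state trace:
  MOV R4, 34  → R4 = 34
  MOV R3, 24  → R3 = 24
  MOV R0, 9  → R0 = 9
  MUL R4, R0  → R4 = 34 * 9 = 306
  ADD R4, R3  → R4 = 306 + 24 = 330
Final: R4 = 330

330


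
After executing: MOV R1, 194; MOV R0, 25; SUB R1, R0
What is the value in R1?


Register state trace:
  MOV R1, 194  → R1 = 194
  MOV R0, 25  → R0 = 25
  SUB R1, R0  → R1 = 194 - 25 = 169
Final: R1 = 169

169


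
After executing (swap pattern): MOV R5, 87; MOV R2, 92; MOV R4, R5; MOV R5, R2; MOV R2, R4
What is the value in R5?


Register state trace (swap pattern):
  MOV R5, 87  → R5 = 87
  MOV R2, 92  → R2 = 92
  MOV R4, R5  → R4 = 87  (save R5)
  MOV R5, R2  → R5 = 92  (R5 gets R2's value)
  MOV R2, R4  → R2 = 87  (R2 gets saved value)
Final: R5 = 92

92


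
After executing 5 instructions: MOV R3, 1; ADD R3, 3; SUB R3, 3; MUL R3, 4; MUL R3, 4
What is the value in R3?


Register state trace:
  MOV R3, 1  → R3 = 1
  ADD R3, 3  → R3 = 1 + 3 = 4
  SUB R3, 3  → R3 = 4 - 3 = 1
  MUL R3, 4  → R3 = 1 * 4 = 4
  MUL R3, 4  → R3 = 4 * 4 = 16
Final: R3 = 16

16


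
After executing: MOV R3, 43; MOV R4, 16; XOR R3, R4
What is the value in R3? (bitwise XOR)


Register state trace:
  MOV R3, 43  → R3 = 43 (0b00101011)
  MOV R4, 16  → R4 = 16 (0b00010000)
  XOR R3, R4  → R3 = 43 XOR 16 = 59 (0b00111011)
Final: R3 = 59

59


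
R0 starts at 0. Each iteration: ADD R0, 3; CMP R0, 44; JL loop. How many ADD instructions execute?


Loop trace (R0 starts at 0, target 44, step 3):
  ADD #1: R0 = 0 + 3 = 3  → 3 < 44, loop
  ADD #2: R0 = 3 + 3 = 6  → 6 < 44, loop
  ADD #3: R0 = 6 + 3 = 9  → 9 < 44, loop
  ADD #4: R0 = 9 + 3 = 12  → 12 < 44, loop
  ADD #5: R0 = 12 + 3 = 15  → 15 < 44, loop
  ADD #6: R0 = 15 + 3 = 18  → 18 < 44, loop
  ADD #7: R0 = 18 + 3 = 21  → 21 < 44, loop
  ADD #8: R0 = 21 + 3 = 24  → 24 < 44, loop
  ADD #9: R0 = 24 + 3 = 27  → 27 < 44, loop
  ADD #10: R0 = 27 + 3 = 30  → 30 < 44, loop
  ADD #11: R0 = 30 + 3 = 33  → 33 < 44, loop
  ADD #12: R0 = 33 + 3 = 36  → 36 < 44, loop
  ADD #13: R0 = 36 + 3 = 39  → 39 < 44, loop
  ADD #14: R0 = 39 + 3 = 42  → 42 < 44, loop
  ADD #15: R0 = 42 + 3 = 45  → 45 >= 44, exit
Total ADD instructions: 15

15


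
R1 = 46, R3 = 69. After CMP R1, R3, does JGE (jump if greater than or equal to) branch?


Trace:
  R1 = 46, R3 = 69
  CMP R1, R3  → compares 46 vs 69
  JGE checks: is 46 greater than or equal to 69?
  46 < 69, so condition is false
Branch taken: No

No


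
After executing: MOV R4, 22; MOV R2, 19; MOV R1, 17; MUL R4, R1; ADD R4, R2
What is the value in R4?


Register state trace:
  MOV R4, 22  → R4 = 22
  MOV R2, 19  → R2 = 19
  MOV R1, 17  → R1 = 17
  MUL R4, R1  → R4 = 22 * 17 = 374
  ADD R4, R2  → R4 = 374 + 19 = 393
Final: R4 = 393

393


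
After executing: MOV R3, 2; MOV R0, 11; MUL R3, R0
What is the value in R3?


Register state trace:
  MOV R3, 2  → R3 = 2
  MOV R0, 11  → R0 = 11
  MUL R3, R0  → R3 = 2 * 11 = 22
Final: R3 = 22

22


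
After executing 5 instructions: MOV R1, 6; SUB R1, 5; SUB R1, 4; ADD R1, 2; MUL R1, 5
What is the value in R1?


Register state trace:
  MOV R1, 6  → R1 = 6
  SUB R1, 5  → R1 = 6 - 5 = 1
  SUB R1, 4  → R1 = 1 - 4 = -3
  ADD R1, 2  → R1 = -3 + 2 = -1
  MUL R1, 5  → R1 = -1 * 5 = -5
Final: R1 = -5

-5


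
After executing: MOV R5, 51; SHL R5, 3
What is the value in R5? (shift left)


Register state trace:
  MOV R5, 51  → R5 = 51
  SHL R5, 3  → R5 = 51 << 3 = 51 * 2^3 = 408
Final: R5 = 408

408


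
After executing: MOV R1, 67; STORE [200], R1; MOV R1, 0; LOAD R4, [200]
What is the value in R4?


Register and memory trace:
  MOV R1, 67  → R1 = 67
  STORE [200], R1  → mem[200] = 67
  MOV R1, 0  → R1 = 0
  LOAD R4, [200]  → R4 = mem[200] = 67
Final: R4 = 67

67


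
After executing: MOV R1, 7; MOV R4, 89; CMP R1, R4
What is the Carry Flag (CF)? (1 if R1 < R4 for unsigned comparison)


Register state trace:
  MOV R1, 7  → R1 = 7
  MOV R4, 89  → R4 = 89
  CMP R1, R4  → unsigned 7 - 89: borrow occurs
  7 < 89, so CF = 1
CF = 1

1


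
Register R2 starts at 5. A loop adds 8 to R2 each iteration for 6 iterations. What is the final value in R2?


Starting value: R2 = 5
  Iter 1: R2 = 5 + 8 = 13
  Iter 2: R2 = 13 + 8 = 21
  Iter 3: R2 = 21 + 8 = 29
  Iter 4: R2 = 29 + 8 = 37
  Iter 5: R2 = 37 + 8 = 45
  Iter 6: R2 = 45 + 8 = 53
Final: R2 = 53

53


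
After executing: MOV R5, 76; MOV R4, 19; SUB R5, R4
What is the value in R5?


Register state trace:
  MOV R5, 76  → R5 = 76
  MOV R4, 19  → R4 = 19
  SUB R5, R4  → R5 = 76 - 19 = 57
Final: R5 = 57

57


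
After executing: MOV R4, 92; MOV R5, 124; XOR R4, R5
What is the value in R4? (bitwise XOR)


Register state trace:
  MOV R4, 92  → R4 = 92 (0b01011100)
  MOV R5, 124  → R5 = 124 (0b01111100)
  XOR R4, R5  → R4 = 92 XOR 124 = 32 (0b00100000)
Final: R4 = 32

32


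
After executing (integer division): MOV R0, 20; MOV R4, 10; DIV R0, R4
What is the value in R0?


Register state trace:
  MOV R0, 20  → R0 = 20
  MOV R4, 10  → R4 = 10
  DIV R0, R4  → R0 = 20 // 10 = 2
Final: R0 = 2

2


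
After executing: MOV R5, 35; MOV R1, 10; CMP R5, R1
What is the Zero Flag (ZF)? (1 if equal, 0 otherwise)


Register state trace:
  MOV R5, 35  → R5 = 35
  MOV R1, 10  → R1 = 10
  CMP R5, R1  → computes 35 - 10 = 25
  Result is nonzero, so values are not equal
ZF = 0

0


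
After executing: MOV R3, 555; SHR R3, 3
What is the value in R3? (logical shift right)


Register state trace:
  MOV R3, 555  → R3 = 555
  SHR R3, 3  → R3 = 555 >> 3 = 555 // 2^3 = 69
Final: R3 = 69

69


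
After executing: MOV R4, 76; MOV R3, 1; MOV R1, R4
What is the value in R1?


Register state trace:
  MOV R4, 76  → R4 = 76
  MOV R3, 1  → R3 = 1
  MOV R1, R4  → R1 = 76
Final: R1 = 76

76


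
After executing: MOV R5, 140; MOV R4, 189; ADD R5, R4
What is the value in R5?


Register state trace:
  MOV R5, 140  → R5 = 140
  MOV R4, 189  → R4 = 189
  ADD R5, R4  → R5 = 140 + 189 = 329
Final: R5 = 329

329


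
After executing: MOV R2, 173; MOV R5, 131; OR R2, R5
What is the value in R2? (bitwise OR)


Register state trace:
  MOV R2, 173  → R2 = 173 (0b10101101)
  MOV R5, 131  → R5 = 131 (0b10000011)
  OR R2, R5   → R2 = 173 OR 131 = 175 (0b10101111)
Final: R2 = 175

175


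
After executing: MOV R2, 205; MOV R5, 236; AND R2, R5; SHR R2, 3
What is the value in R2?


Register state trace:
  MOV R2, 205  → R2 = 205 (0b11001101)
  MOV R5, 236  → R5 = 236 (0b11101100)
  AND R2, R5  → R2 = 205 AND 236 = 204 (0b11001100)
  SHR R2, 3  → R2 = 204 >> 3 = 25
Final: R2 = 25

25


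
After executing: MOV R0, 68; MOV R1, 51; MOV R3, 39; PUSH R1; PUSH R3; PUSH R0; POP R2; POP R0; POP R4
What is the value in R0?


Stack trace (top is rightmost):
  MOV R0, 68  → R0 = 68
  MOV R1, 51  → R1 = 51
  MOV R3, 39  → R3 = 39
  PUSH R1  → stack: [51]
  PUSH R3  → stack: [51, 39]
  PUSH R0  → stack: [51, 39, 68]
  POP R2  → R2 = 68, stack: [51, 39]
  POP R0  → R0 = 39, stack: [51]
  POP R4  → R4 = 51, stack: []
Final: R0 = 39

39


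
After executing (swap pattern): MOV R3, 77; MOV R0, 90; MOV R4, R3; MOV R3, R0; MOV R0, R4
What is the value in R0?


Register state trace (swap pattern):
  MOV R3, 77  → R3 = 77
  MOV R0, 90  → R0 = 90
  MOV R4, R3  → R4 = 77  (save R3)
  MOV R3, R0  → R3 = 90  (R3 gets R0's value)
  MOV R0, R4  → R0 = 77  (R0 gets saved value)
Final: R0 = 77

77


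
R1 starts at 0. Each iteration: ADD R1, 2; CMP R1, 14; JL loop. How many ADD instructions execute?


Loop trace (R1 starts at 0, target 14, step 2):
  ADD #1: R1 = 0 + 2 = 2  → 2 < 14, loop
  ADD #2: R1 = 2 + 2 = 4  → 4 < 14, loop
  ADD #3: R1 = 4 + 2 = 6  → 6 < 14, loop
  ADD #4: R1 = 6 + 2 = 8  → 8 < 14, loop
  ADD #5: R1 = 8 + 2 = 10  → 10 < 14, loop
  ADD #6: R1 = 10 + 2 = 12  → 12 < 14, loop
  ADD #7: R1 = 12 + 2 = 14  → 14 >= 14, exit
Total ADD instructions: 7

7


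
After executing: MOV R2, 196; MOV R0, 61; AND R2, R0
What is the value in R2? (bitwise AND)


Register state trace:
  MOV R2, 196  → R2 = 196 (0b11000100)
  MOV R0, 61  → R0 = 61 (0b00111101)
  AND R2, R0  → R2 = 196 AND 61 = 4 (0b00000100)
Final: R2 = 4

4


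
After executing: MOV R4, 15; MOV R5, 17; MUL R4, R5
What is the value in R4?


Register state trace:
  MOV R4, 15  → R4 = 15
  MOV R5, 17  → R5 = 17
  MUL R4, R5  → R4 = 15 * 17 = 255
Final: R4 = 255

255


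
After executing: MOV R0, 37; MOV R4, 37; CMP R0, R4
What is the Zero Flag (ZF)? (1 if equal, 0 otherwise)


Register state trace:
  MOV R0, 37  → R0 = 37
  MOV R4, 37  → R4 = 37
  CMP R0, R4  → computes 37 - 37 = 0
  Result is zero, so values are equal
ZF = 1

1


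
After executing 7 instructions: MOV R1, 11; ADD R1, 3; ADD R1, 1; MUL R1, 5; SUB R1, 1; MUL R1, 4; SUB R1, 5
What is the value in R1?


Register state trace:
  MOV R1, 11  → R1 = 11
  ADD R1, 3  → R1 = 11 + 3 = 14
  ADD R1, 1  → R1 = 14 + 1 = 15
  MUL R1, 5  → R1 = 15 * 5 = 75
  SUB R1, 1  → R1 = 75 - 1 = 74
  MUL R1, 4  → R1 = 74 * 4 = 296
  SUB R1, 5  → R1 = 296 - 5 = 291
Final: R1 = 291

291


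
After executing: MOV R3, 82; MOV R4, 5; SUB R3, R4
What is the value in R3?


Register state trace:
  MOV R3, 82  → R3 = 82
  MOV R4, 5  → R4 = 5
  SUB R3, R4  → R3 = 82 - 5 = 77
Final: R3 = 77

77


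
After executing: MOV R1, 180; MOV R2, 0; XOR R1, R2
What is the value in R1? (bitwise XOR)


Register state trace:
  MOV R1, 180  → R1 = 180 (0b10110100)
  MOV R2, 0  → R2 = 0 (0b00000000)
  XOR R1, R2  → R1 = 180 XOR 0 = 180 (0b10110100)
Final: R1 = 180

180


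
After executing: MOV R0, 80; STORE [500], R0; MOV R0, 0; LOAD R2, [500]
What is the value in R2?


Register and memory trace:
  MOV R0, 80  → R0 = 80
  STORE [500], R0  → mem[500] = 80
  MOV R0, 0  → R0 = 0
  LOAD R2, [500]  → R2 = mem[500] = 80
Final: R2 = 80

80


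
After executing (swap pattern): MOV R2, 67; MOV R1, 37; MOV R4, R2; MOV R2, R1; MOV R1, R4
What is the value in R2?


Register state trace (swap pattern):
  MOV R2, 67  → R2 = 67
  MOV R1, 37  → R1 = 37
  MOV R4, R2  → R4 = 67  (save R2)
  MOV R2, R1  → R2 = 37  (R2 gets R1's value)
  MOV R1, R4  → R1 = 67  (R1 gets saved value)
Final: R2 = 37

37


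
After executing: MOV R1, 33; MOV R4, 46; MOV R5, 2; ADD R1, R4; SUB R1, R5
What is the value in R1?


Register state trace:
  MOV R1, 33  → R1 = 33
  MOV R4, 46  → R4 = 46
  MOV R5, 2  → R5 = 2
  ADD R1, R4  → R1 = 33 + 46 = 79
  SUB R1, R5  → R1 = 79 - 2 = 77
Final: R1 = 77

77


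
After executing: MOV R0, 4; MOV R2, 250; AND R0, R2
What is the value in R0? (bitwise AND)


Register state trace:
  MOV R0, 4  → R0 = 4 (0b00000100)
  MOV R2, 250  → R2 = 250 (0b11111010)
  AND R0, R2  → R0 = 4 AND 250 = 0 (0b00000000)
Final: R0 = 0

0


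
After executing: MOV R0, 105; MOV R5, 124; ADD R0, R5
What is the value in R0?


Register state trace:
  MOV R0, 105  → R0 = 105
  MOV R5, 124  → R5 = 124
  ADD R0, R5  → R0 = 105 + 124 = 229
Final: R0 = 229

229


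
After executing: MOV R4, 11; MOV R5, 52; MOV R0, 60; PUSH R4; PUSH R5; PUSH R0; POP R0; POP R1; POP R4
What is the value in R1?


Stack trace (top is rightmost):
  MOV R4, 11  → R4 = 11
  MOV R5, 52  → R5 = 52
  MOV R0, 60  → R0 = 60
  PUSH R4  → stack: [11]
  PUSH R5  → stack: [11, 52]
  PUSH R0  → stack: [11, 52, 60]
  POP R0  → R0 = 60, stack: [11, 52]
  POP R1  → R1 = 52, stack: [11]
  POP R4  → R4 = 11, stack: []
Final: R1 = 52

52


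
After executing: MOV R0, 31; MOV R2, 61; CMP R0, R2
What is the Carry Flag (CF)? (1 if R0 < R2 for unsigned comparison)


Register state trace:
  MOV R0, 31  → R0 = 31
  MOV R2, 61  → R2 = 61
  CMP R0, R2  → unsigned 31 - 61: borrow occurs
  31 < 61, so CF = 1
CF = 1

1


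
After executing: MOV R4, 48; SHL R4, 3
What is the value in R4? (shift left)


Register state trace:
  MOV R4, 48  → R4 = 48
  SHL R4, 3  → R4 = 48 << 3 = 48 * 2^3 = 384
Final: R4 = 384

384


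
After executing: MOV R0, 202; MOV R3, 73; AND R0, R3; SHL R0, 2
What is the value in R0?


Register state trace:
  MOV R0, 202  → R0 = 202 (0b11001010)
  MOV R3, 73  → R3 = 73 (0b01001001)
  AND R0, R3  → R0 = 202 AND 73 = 72 (0b01001000)
  SHL R0, 2  → R0 = 72 << 2 = 288
Final: R0 = 288

288


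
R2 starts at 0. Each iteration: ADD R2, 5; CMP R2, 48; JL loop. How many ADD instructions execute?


Loop trace (R2 starts at 0, target 48, step 5):
  ADD #1: R2 = 0 + 5 = 5  → 5 < 48, loop
  ADD #2: R2 = 5 + 5 = 10  → 10 < 48, loop
  ADD #3: R2 = 10 + 5 = 15  → 15 < 48, loop
  ADD #4: R2 = 15 + 5 = 20  → 20 < 48, loop
  ADD #5: R2 = 20 + 5 = 25  → 25 < 48, loop
  ADD #6: R2 = 25 + 5 = 30  → 30 < 48, loop
  ADD #7: R2 = 30 + 5 = 35  → 35 < 48, loop
  ADD #8: R2 = 35 + 5 = 40  → 40 < 48, loop
  ADD #9: R2 = 40 + 5 = 45  → 45 < 48, loop
  ADD #10: R2 = 45 + 5 = 50  → 50 >= 48, exit
Total ADD instructions: 10

10


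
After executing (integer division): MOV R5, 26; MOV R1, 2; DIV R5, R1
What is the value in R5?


Register state trace:
  MOV R5, 26  → R5 = 26
  MOV R1, 2  → R1 = 2
  DIV R5, R1  → R5 = 26 // 2 = 13
Final: R5 = 13

13


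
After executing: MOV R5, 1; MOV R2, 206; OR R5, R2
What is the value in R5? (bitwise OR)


Register state trace:
  MOV R5, 1  → R5 = 1 (0b00000001)
  MOV R2, 206  → R2 = 206 (0b11001110)
  OR R5, R2   → R5 = 1 OR 206 = 207 (0b11001111)
Final: R5 = 207

207


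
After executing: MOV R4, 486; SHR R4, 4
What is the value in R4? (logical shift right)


Register state trace:
  MOV R4, 486  → R4 = 486
  SHR R4, 4  → R4 = 486 >> 4 = 486 // 2^4 = 30
Final: R4 = 30

30


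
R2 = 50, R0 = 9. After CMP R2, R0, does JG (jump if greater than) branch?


Trace:
  R2 = 50, R0 = 9
  CMP R2, R0  → compares 50 vs 9
  JG checks: is 50 greater than 9?
  50 > 9, so condition is true
Branch taken: Yes

Yes


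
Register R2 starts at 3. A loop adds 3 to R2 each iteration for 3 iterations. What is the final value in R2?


Starting value: R2 = 3
  Iter 1: R2 = 3 + 3 = 6
  Iter 2: R2 = 6 + 3 = 9
  Iter 3: R2 = 9 + 3 = 12
Final: R2 = 12

12


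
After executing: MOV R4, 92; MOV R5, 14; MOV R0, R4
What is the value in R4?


Register state trace:
  MOV R4, 92  → R4 = 92
  MOV R5, 14  → R5 = 14
  MOV R0, R4  → R0 = 92
Final: R4 = 92

92


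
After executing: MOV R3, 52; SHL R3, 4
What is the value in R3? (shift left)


Register state trace:
  MOV R3, 52  → R3 = 52
  SHL R3, 4  → R3 = 52 << 4 = 52 * 2^4 = 832
Final: R3 = 832

832


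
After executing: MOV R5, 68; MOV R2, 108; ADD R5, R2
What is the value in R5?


Register state trace:
  MOV R5, 68  → R5 = 68
  MOV R2, 108  → R2 = 108
  ADD R5, R2  → R5 = 68 + 108 = 176
Final: R5 = 176

176


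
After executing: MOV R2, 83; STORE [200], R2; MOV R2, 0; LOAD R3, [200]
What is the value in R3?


Register and memory trace:
  MOV R2, 83  → R2 = 83
  STORE [200], R2  → mem[200] = 83
  MOV R2, 0  → R2 = 0
  LOAD R3, [200]  → R3 = mem[200] = 83
Final: R3 = 83

83


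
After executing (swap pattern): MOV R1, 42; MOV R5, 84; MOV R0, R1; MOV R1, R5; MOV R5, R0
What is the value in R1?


Register state trace (swap pattern):
  MOV R1, 42  → R1 = 42
  MOV R5, 84  → R5 = 84
  MOV R0, R1  → R0 = 42  (save R1)
  MOV R1, R5  → R1 = 84  (R1 gets R5's value)
  MOV R5, R0  → R5 = 42  (R5 gets saved value)
Final: R1 = 84

84


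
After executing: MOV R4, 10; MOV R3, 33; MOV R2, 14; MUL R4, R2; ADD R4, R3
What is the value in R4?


Register state trace:
  MOV R4, 10  → R4 = 10
  MOV R3, 33  → R3 = 33
  MOV R2, 14  → R2 = 14
  MUL R4, R2  → R4 = 10 * 14 = 140
  ADD R4, R3  → R4 = 140 + 33 = 173
Final: R4 = 173

173


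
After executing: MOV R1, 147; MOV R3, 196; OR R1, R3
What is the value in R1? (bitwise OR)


Register state trace:
  MOV R1, 147  → R1 = 147 (0b10010011)
  MOV R3, 196  → R3 = 196 (0b11000100)
  OR R1, R3   → R1 = 147 OR 196 = 215 (0b11010111)
Final: R1 = 215

215


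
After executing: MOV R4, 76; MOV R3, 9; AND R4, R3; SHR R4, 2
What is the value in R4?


Register state trace:
  MOV R4, 76  → R4 = 76 (0b01001100)
  MOV R3, 9  → R3 = 9 (0b00001001)
  AND R4, R3  → R4 = 76 AND 9 = 8 (0b00001000)
  SHR R4, 2  → R4 = 8 >> 2 = 2
Final: R4 = 2

2


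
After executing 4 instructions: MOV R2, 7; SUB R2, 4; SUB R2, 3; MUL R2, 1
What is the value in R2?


Register state trace:
  MOV R2, 7  → R2 = 7
  SUB R2, 4  → R2 = 7 - 4 = 3
  SUB R2, 3  → R2 = 3 - 3 = 0
  MUL R2, 1  → R2 = 0 * 1 = 0
Final: R2 = 0

0


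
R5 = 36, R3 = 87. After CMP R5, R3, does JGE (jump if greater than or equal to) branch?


Trace:
  R5 = 36, R3 = 87
  CMP R5, R3  → compares 36 vs 87
  JGE checks: is 36 greater than or equal to 87?
  36 < 87, so condition is false
Branch taken: No

No


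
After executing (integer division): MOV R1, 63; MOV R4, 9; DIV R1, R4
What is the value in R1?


Register state trace:
  MOV R1, 63  → R1 = 63
  MOV R4, 9  → R4 = 9
  DIV R1, R4  → R1 = 63 // 9 = 7
Final: R1 = 7

7


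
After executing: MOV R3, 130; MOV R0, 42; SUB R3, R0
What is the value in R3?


Register state trace:
  MOV R3, 130  → R3 = 130
  MOV R0, 42  → R0 = 42
  SUB R3, R0  → R3 = 130 - 42 = 88
Final: R3 = 88

88


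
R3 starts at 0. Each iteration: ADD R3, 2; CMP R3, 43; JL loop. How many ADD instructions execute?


Loop trace (R3 starts at 0, target 43, step 2):
  ADD #1: R3 = 0 + 2 = 2  → 2 < 43, loop
  ADD #2: R3 = 2 + 2 = 4  → 4 < 43, loop
  ADD #3: R3 = 4 + 2 = 6  → 6 < 43, loop
  ADD #4: R3 = 6 + 2 = 8  → 8 < 43, loop
  ADD #5: R3 = 8 + 2 = 10  → 10 < 43, loop
  ADD #6: R3 = 10 + 2 = 12  → 12 < 43, loop
  ADD #7: R3 = 12 + 2 = 14  → 14 < 43, loop
  ADD #8: R3 = 14 + 2 = 16  → 16 < 43, loop
  ADD #9: R3 = 16 + 2 = 18  → 18 < 43, loop
  ADD #10: R3 = 18 + 2 = 20  → 20 < 43, loop
  ADD #11: R3 = 20 + 2 = 22  → 22 < 43, loop
  ADD #12: R3 = 22 + 2 = 24  → 24 < 43, loop
  ADD #13: R3 = 24 + 2 = 26  → 26 < 43, loop
  ADD #14: R3 = 26 + 2 = 28  → 28 < 43, loop
  ADD #15: R3 = 28 + 2 = 30  → 30 < 43, loop
  ADD #16: R3 = 30 + 2 = 32  → 32 < 43, loop
  ADD #17: R3 = 32 + 2 = 34  → 34 < 43, loop
  ADD #18: R3 = 34 + 2 = 36  → 36 < 43, loop
  ADD #19: R3 = 36 + 2 = 38  → 38 < 43, loop
  ADD #20: R3 = 38 + 2 = 40  → 40 < 43, loop
  ADD #21: R3 = 40 + 2 = 42  → 42 < 43, loop
  ADD #22: R3 = 42 + 2 = 44  → 44 >= 43, exit
Total ADD instructions: 22

22


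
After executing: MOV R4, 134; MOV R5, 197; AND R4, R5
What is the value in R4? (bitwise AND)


Register state trace:
  MOV R4, 134  → R4 = 134 (0b10000110)
  MOV R5, 197  → R5 = 197 (0b11000101)
  AND R4, R5  → R4 = 134 AND 197 = 132 (0b10000100)
Final: R4 = 132

132


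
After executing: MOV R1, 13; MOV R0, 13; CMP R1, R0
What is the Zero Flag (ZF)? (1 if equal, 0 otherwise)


Register state trace:
  MOV R1, 13  → R1 = 13
  MOV R0, 13  → R0 = 13
  CMP R1, R0  → computes 13 - 13 = 0
  Result is zero, so values are equal
ZF = 1

1


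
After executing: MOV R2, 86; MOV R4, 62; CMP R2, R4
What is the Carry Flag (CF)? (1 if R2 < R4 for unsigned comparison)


Register state trace:
  MOV R2, 86  → R2 = 86
  MOV R4, 62  → R4 = 62
  CMP R2, R4  → unsigned 86 - 62: no borrow
  86 >= 62, so CF = 0
CF = 0

0


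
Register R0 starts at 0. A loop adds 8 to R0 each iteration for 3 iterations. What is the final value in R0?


Starting value: R0 = 0
  Iter 1: R0 = 0 + 8 = 8
  Iter 2: R0 = 8 + 8 = 16
  Iter 3: R0 = 16 + 8 = 24
Final: R0 = 24

24


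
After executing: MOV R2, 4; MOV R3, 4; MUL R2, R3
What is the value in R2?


Register state trace:
  MOV R2, 4  → R2 = 4
  MOV R3, 4  → R3 = 4
  MUL R2, R3  → R2 = 4 * 4 = 16
Final: R2 = 16

16


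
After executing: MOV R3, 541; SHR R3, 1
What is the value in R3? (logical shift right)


Register state trace:
  MOV R3, 541  → R3 = 541
  SHR R3, 1  → R3 = 541 >> 1 = 541 // 2^1 = 270
Final: R3 = 270

270


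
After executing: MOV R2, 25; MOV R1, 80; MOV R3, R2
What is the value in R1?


Register state trace:
  MOV R2, 25  → R2 = 25
  MOV R1, 80  → R1 = 80
  MOV R3, R2  → R3 = 25
Final: R1 = 80

80


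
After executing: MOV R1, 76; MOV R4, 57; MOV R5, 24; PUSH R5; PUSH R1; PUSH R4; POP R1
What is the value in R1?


Stack trace (top is rightmost):
  MOV R1, 76  → R1 = 76
  MOV R4, 57  → R4 = 57
  MOV R5, 24  → R5 = 24
  PUSH R5  → stack: [24]
  PUSH R1  → stack: [24, 76]
  PUSH R4  → stack: [24, 76, 57]
  POP R1  → R1 = 57, stack: [24, 76]
Final: R1 = 57

57


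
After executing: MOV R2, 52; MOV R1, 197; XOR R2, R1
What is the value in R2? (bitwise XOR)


Register state trace:
  MOV R2, 52  → R2 = 52 (0b00110100)
  MOV R1, 197  → R1 = 197 (0b11000101)
  XOR R2, R1  → R2 = 52 XOR 197 = 241 (0b11110001)
Final: R2 = 241

241


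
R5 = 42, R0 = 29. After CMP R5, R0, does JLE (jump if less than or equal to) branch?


Trace:
  R5 = 42, R0 = 29
  CMP R5, R0  → compares 42 vs 29
  JLE checks: is 42 less than or equal to 29?
  42 > 29, so condition is false
Branch taken: No

No


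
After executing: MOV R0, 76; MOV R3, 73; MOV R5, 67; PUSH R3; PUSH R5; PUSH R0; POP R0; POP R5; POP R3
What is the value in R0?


Stack trace (top is rightmost):
  MOV R0, 76  → R0 = 76
  MOV R3, 73  → R3 = 73
  MOV R5, 67  → R5 = 67
  PUSH R3  → stack: [73]
  PUSH R5  → stack: [73, 67]
  PUSH R0  → stack: [73, 67, 76]
  POP R0  → R0 = 76, stack: [73, 67]
  POP R5  → R5 = 67, stack: [73]
  POP R3  → R3 = 73, stack: []
Final: R0 = 76

76


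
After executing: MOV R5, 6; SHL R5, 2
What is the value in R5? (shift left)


Register state trace:
  MOV R5, 6  → R5 = 6
  SHL R5, 2  → R5 = 6 << 2 = 6 * 2^2 = 24
Final: R5 = 24

24


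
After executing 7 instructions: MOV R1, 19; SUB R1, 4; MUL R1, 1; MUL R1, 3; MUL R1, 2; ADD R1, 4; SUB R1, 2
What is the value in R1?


Register state trace:
  MOV R1, 19  → R1 = 19
  SUB R1, 4  → R1 = 19 - 4 = 15
  MUL R1, 1  → R1 = 15 * 1 = 15
  MUL R1, 3  → R1 = 15 * 3 = 45
  MUL R1, 2  → R1 = 45 * 2 = 90
  ADD R1, 4  → R1 = 90 + 4 = 94
  SUB R1, 2  → R1 = 94 - 2 = 92
Final: R1 = 92

92


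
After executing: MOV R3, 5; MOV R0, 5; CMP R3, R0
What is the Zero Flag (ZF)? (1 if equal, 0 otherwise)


Register state trace:
  MOV R3, 5  → R3 = 5
  MOV R0, 5  → R0 = 5
  CMP R3, R0  → computes 5 - 5 = 0
  Result is zero, so values are equal
ZF = 1

1


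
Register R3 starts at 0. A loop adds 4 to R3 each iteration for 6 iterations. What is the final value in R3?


Starting value: R3 = 0
  Iter 1: R3 = 0 + 4 = 4
  Iter 2: R3 = 4 + 4 = 8
  Iter 3: R3 = 8 + 4 = 12
  Iter 4: R3 = 12 + 4 = 16
  Iter 5: R3 = 16 + 4 = 20
  Iter 6: R3 = 20 + 4 = 24
Final: R3 = 24

24


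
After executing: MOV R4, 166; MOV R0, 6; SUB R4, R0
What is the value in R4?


Register state trace:
  MOV R4, 166  → R4 = 166
  MOV R0, 6  → R0 = 6
  SUB R4, R0  → R4 = 166 - 6 = 160
Final: R4 = 160

160


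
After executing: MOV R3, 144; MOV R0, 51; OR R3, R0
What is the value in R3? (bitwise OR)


Register state trace:
  MOV R3, 144  → R3 = 144 (0b10010000)
  MOV R0, 51  → R0 = 51 (0b00110011)
  OR R3, R0   → R3 = 144 OR 51 = 179 (0b10110011)
Final: R3 = 179

179


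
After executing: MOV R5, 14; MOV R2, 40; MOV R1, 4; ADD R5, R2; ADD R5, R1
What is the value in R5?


Register state trace:
  MOV R5, 14  → R5 = 14
  MOV R2, 40  → R2 = 40
  MOV R1, 4  → R1 = 4
  ADD R5, R2  → R5 = 14 + 40 = 54
  ADD R5, R1  → R5 = 54 + 4 = 58
Final: R5 = 58

58


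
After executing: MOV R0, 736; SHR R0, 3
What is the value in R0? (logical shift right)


Register state trace:
  MOV R0, 736  → R0 = 736
  SHR R0, 3  → R0 = 736 >> 3 = 736 // 2^3 = 92
Final: R0 = 92

92


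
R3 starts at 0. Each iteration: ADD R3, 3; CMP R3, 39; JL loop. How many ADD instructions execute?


Loop trace (R3 starts at 0, target 39, step 3):
  ADD #1: R3 = 0 + 3 = 3  → 3 < 39, loop
  ADD #2: R3 = 3 + 3 = 6  → 6 < 39, loop
  ADD #3: R3 = 6 + 3 = 9  → 9 < 39, loop
  ADD #4: R3 = 9 + 3 = 12  → 12 < 39, loop
  ADD #5: R3 = 12 + 3 = 15  → 15 < 39, loop
  ADD #6: R3 = 15 + 3 = 18  → 18 < 39, loop
  ADD #7: R3 = 18 + 3 = 21  → 21 < 39, loop
  ADD #8: R3 = 21 + 3 = 24  → 24 < 39, loop
  ADD #9: R3 = 24 + 3 = 27  → 27 < 39, loop
  ADD #10: R3 = 27 + 3 = 30  → 30 < 39, loop
  ADD #11: R3 = 30 + 3 = 33  → 33 < 39, loop
  ADD #12: R3 = 33 + 3 = 36  → 36 < 39, loop
  ADD #13: R3 = 36 + 3 = 39  → 39 >= 39, exit
Total ADD instructions: 13

13


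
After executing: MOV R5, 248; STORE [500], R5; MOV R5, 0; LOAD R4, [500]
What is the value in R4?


Register and memory trace:
  MOV R5, 248  → R5 = 248
  STORE [500], R5  → mem[500] = 248
  MOV R5, 0  → R5 = 0
  LOAD R4, [500]  → R4 = mem[500] = 248
Final: R4 = 248

248


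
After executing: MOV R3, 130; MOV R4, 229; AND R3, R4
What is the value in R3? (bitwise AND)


Register state trace:
  MOV R3, 130  → R3 = 130 (0b10000010)
  MOV R4, 229  → R4 = 229 (0b11100101)
  AND R3, R4  → R3 = 130 AND 229 = 128 (0b10000000)
Final: R3 = 128

128


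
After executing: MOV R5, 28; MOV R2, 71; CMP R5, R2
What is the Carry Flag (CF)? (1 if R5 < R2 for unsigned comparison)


Register state trace:
  MOV R5, 28  → R5 = 28
  MOV R2, 71  → R2 = 71
  CMP R5, R2  → unsigned 28 - 71: borrow occurs
  28 < 71, so CF = 1
CF = 1

1


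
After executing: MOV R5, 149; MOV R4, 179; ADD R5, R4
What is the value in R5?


Register state trace:
  MOV R5, 149  → R5 = 149
  MOV R4, 179  → R4 = 179
  ADD R5, R4  → R5 = 149 + 179 = 328
Final: R5 = 328

328


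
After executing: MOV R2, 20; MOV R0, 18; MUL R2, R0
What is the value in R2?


Register state trace:
  MOV R2, 20  → R2 = 20
  MOV R0, 18  → R0 = 18
  MUL R2, R0  → R2 = 20 * 18 = 360
Final: R2 = 360

360


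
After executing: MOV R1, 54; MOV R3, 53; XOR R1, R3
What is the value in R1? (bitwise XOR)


Register state trace:
  MOV R1, 54  → R1 = 54 (0b00110110)
  MOV R3, 53  → R3 = 53 (0b00110101)
  XOR R1, R3  → R1 = 54 XOR 53 = 3 (0b00000011)
Final: R1 = 3

3


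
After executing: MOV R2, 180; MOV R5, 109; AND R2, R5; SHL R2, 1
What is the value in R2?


Register state trace:
  MOV R2, 180  → R2 = 180 (0b10110100)
  MOV R5, 109  → R5 = 109 (0b01101101)
  AND R2, R5  → R2 = 180 AND 109 = 36 (0b00100100)
  SHL R2, 1  → R2 = 36 << 1 = 72
Final: R2 = 72

72


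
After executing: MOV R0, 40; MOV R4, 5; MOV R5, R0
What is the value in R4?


Register state trace:
  MOV R0, 40  → R0 = 40
  MOV R4, 5  → R4 = 5
  MOV R5, R0  → R5 = 40
Final: R4 = 5

5


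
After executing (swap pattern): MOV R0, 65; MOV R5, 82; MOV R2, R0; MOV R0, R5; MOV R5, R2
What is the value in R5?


Register state trace (swap pattern):
  MOV R0, 65  → R0 = 65
  MOV R5, 82  → R5 = 82
  MOV R2, R0  → R2 = 65  (save R0)
  MOV R0, R5  → R0 = 82  (R0 gets R5's value)
  MOV R5, R2  → R5 = 65  (R5 gets saved value)
Final: R5 = 65

65


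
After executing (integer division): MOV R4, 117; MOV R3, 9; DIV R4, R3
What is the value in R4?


Register state trace:
  MOV R4, 117  → R4 = 117
  MOV R3, 9  → R3 = 9
  DIV R4, R3  → R4 = 117 // 9 = 13
Final: R4 = 13

13


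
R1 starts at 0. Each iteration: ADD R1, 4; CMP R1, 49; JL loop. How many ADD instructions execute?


Loop trace (R1 starts at 0, target 49, step 4):
  ADD #1: R1 = 0 + 4 = 4  → 4 < 49, loop
  ADD #2: R1 = 4 + 4 = 8  → 8 < 49, loop
  ADD #3: R1 = 8 + 4 = 12  → 12 < 49, loop
  ADD #4: R1 = 12 + 4 = 16  → 16 < 49, loop
  ADD #5: R1 = 16 + 4 = 20  → 20 < 49, loop
  ADD #6: R1 = 20 + 4 = 24  → 24 < 49, loop
  ADD #7: R1 = 24 + 4 = 28  → 28 < 49, loop
  ADD #8: R1 = 28 + 4 = 32  → 32 < 49, loop
  ADD #9: R1 = 32 + 4 = 36  → 36 < 49, loop
  ADD #10: R1 = 36 + 4 = 40  → 40 < 49, loop
  ADD #11: R1 = 40 + 4 = 44  → 44 < 49, loop
  ADD #12: R1 = 44 + 4 = 48  → 48 < 49, loop
  ADD #13: R1 = 48 + 4 = 52  → 52 >= 49, exit
Total ADD instructions: 13

13


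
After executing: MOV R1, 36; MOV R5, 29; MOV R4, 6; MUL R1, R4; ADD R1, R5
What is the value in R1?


Register state trace:
  MOV R1, 36  → R1 = 36
  MOV R5, 29  → R5 = 29
  MOV R4, 6  → R4 = 6
  MUL R1, R4  → R1 = 36 * 6 = 216
  ADD R1, R5  → R1 = 216 + 29 = 245
Final: R1 = 245

245


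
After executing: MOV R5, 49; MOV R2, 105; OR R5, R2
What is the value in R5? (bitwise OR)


Register state trace:
  MOV R5, 49  → R5 = 49 (0b00110001)
  MOV R2, 105  → R2 = 105 (0b01101001)
  OR R5, R2   → R5 = 49 OR 105 = 121 (0b01111001)
Final: R5 = 121

121


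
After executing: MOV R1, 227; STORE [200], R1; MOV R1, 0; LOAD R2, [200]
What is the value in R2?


Register and memory trace:
  MOV R1, 227  → R1 = 227
  STORE [200], R1  → mem[200] = 227
  MOV R1, 0  → R1 = 0
  LOAD R2, [200]  → R2 = mem[200] = 227
Final: R2 = 227

227


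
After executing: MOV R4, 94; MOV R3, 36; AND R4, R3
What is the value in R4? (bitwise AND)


Register state trace:
  MOV R4, 94  → R4 = 94 (0b01011110)
  MOV R3, 36  → R3 = 36 (0b00100100)
  AND R4, R3  → R4 = 94 AND 36 = 4 (0b00000100)
Final: R4 = 4

4


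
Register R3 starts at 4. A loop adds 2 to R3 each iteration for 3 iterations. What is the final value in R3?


Starting value: R3 = 4
  Iter 1: R3 = 4 + 2 = 6
  Iter 2: R3 = 6 + 2 = 8
  Iter 3: R3 = 8 + 2 = 10
Final: R3 = 10

10


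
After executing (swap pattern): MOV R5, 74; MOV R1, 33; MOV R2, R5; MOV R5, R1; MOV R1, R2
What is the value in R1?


Register state trace (swap pattern):
  MOV R5, 74  → R5 = 74
  MOV R1, 33  → R1 = 33
  MOV R2, R5  → R2 = 74  (save R5)
  MOV R5, R1  → R5 = 33  (R5 gets R1's value)
  MOV R1, R2  → R1 = 74  (R1 gets saved value)
Final: R1 = 74

74


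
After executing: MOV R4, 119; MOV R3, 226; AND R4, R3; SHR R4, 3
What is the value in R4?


Register state trace:
  MOV R4, 119  → R4 = 119 (0b01110111)
  MOV R3, 226  → R3 = 226 (0b11100010)
  AND R4, R3  → R4 = 119 AND 226 = 98 (0b01100010)
  SHR R4, 3  → R4 = 98 >> 3 = 12
Final: R4 = 12

12


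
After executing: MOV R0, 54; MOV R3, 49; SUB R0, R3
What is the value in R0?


Register state trace:
  MOV R0, 54  → R0 = 54
  MOV R3, 49  → R3 = 49
  SUB R0, R3  → R0 = 54 - 49 = 5
Final: R0 = 5

5


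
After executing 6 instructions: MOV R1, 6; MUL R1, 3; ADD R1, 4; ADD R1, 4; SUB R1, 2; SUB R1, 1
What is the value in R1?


Register state trace:
  MOV R1, 6  → R1 = 6
  MUL R1, 3  → R1 = 6 * 3 = 18
  ADD R1, 4  → R1 = 18 + 4 = 22
  ADD R1, 4  → R1 = 22 + 4 = 26
  SUB R1, 2  → R1 = 26 - 2 = 24
  SUB R1, 1  → R1 = 24 - 1 = 23
Final: R1 = 23

23


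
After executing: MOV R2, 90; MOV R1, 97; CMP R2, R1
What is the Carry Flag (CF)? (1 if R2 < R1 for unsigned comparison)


Register state trace:
  MOV R2, 90  → R2 = 90
  MOV R1, 97  → R1 = 97
  CMP R2, R1  → unsigned 90 - 97: borrow occurs
  90 < 97, so CF = 1
CF = 1

1


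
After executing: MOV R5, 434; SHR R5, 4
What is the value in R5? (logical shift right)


Register state trace:
  MOV R5, 434  → R5 = 434
  SHR R5, 4  → R5 = 434 >> 4 = 434 // 2^4 = 27
Final: R5 = 27

27


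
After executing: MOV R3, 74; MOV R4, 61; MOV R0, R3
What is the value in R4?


Register state trace:
  MOV R3, 74  → R3 = 74
  MOV R4, 61  → R4 = 61
  MOV R0, R3  → R0 = 74
Final: R4 = 61

61


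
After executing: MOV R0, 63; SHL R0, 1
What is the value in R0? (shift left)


Register state trace:
  MOV R0, 63  → R0 = 63
  SHL R0, 1  → R0 = 63 << 1 = 63 * 2^1 = 126
Final: R0 = 126

126


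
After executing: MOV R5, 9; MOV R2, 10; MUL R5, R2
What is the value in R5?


Register state trace:
  MOV R5, 9  → R5 = 9
  MOV R2, 10  → R2 = 10
  MUL R5, R2  → R5 = 9 * 10 = 90
Final: R5 = 90

90


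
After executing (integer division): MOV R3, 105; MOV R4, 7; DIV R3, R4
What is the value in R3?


Register state trace:
  MOV R3, 105  → R3 = 105
  MOV R4, 7  → R4 = 7
  DIV R3, R4  → R3 = 105 // 7 = 15
Final: R3 = 15

15


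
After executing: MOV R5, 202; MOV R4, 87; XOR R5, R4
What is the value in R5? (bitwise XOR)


Register state trace:
  MOV R5, 202  → R5 = 202 (0b11001010)
  MOV R4, 87  → R4 = 87 (0b01010111)
  XOR R5, R4  → R5 = 202 XOR 87 = 157 (0b10011101)
Final: R5 = 157

157


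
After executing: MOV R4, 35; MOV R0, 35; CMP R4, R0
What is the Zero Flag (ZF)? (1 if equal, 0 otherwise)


Register state trace:
  MOV R4, 35  → R4 = 35
  MOV R0, 35  → R0 = 35
  CMP R4, R0  → computes 35 - 35 = 0
  Result is zero, so values are equal
ZF = 1

1


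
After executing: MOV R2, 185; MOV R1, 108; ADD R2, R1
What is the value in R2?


Register state trace:
  MOV R2, 185  → R2 = 185
  MOV R1, 108  → R1 = 108
  ADD R2, R1  → R2 = 185 + 108 = 293
Final: R2 = 293

293


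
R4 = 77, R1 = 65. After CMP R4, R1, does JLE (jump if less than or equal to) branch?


Trace:
  R4 = 77, R1 = 65
  CMP R4, R1  → compares 77 vs 65
  JLE checks: is 77 less than or equal to 65?
  77 > 65, so condition is false
Branch taken: No

No


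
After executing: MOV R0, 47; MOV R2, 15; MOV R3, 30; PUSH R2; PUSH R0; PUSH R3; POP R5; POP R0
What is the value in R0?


Stack trace (top is rightmost):
  MOV R0, 47  → R0 = 47
  MOV R2, 15  → R2 = 15
  MOV R3, 30  → R3 = 30
  PUSH R2  → stack: [15]
  PUSH R0  → stack: [15, 47]
  PUSH R3  → stack: [15, 47, 30]
  POP R5  → R5 = 30, stack: [15, 47]
  POP R0  → R0 = 47, stack: [15]
Final: R0 = 47

47


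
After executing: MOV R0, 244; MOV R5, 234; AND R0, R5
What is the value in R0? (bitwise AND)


Register state trace:
  MOV R0, 244  → R0 = 244 (0b11110100)
  MOV R5, 234  → R5 = 234 (0b11101010)
  AND R0, R5  → R0 = 244 AND 234 = 224 (0b11100000)
Final: R0 = 224

224


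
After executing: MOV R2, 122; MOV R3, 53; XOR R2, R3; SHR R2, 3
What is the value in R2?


Register state trace:
  MOV R2, 122  → R2 = 122 (0b01111010)
  MOV R3, 53  → R3 = 53 (0b00110101)
  XOR R2, R3  → R2 = 122 XOR 53 = 79 (0b01001111)
  SHR R2, 3  → R2 = 79 >> 3 = 9
Final: R2 = 9

9


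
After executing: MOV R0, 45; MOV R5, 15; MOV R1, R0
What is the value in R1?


Register state trace:
  MOV R0, 45  → R0 = 45
  MOV R5, 15  → R5 = 15
  MOV R1, R0  → R1 = 45
Final: R1 = 45

45


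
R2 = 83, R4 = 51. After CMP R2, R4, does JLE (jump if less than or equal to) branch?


Trace:
  R2 = 83, R4 = 51
  CMP R2, R4  → compares 83 vs 51
  JLE checks: is 83 less than or equal to 51?
  83 > 51, so condition is false
Branch taken: No

No
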